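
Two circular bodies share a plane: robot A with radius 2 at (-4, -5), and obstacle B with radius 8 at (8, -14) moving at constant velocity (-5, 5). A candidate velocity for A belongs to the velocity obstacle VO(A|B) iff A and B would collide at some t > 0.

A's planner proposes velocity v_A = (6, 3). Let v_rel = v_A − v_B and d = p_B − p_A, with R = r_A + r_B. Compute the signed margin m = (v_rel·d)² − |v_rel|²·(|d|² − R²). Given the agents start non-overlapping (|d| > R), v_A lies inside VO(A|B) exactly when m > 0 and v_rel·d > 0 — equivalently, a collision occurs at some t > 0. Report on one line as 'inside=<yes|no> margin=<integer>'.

d = (12, -9),  |d|² = 225;  R = 2+8 = 10,  c = 225−10² = 125
v_rel = (11, -2),  |v_rel|² = 125;  v_rel·d = (11)·(12) + (-2)·(-9) = 150
125·t² − 300·t + 125 = 0  ⇒  m = 150² − 125·125 = 6875
m = 6875 > 0,  v_rel·d = 150 > 0  ⇒  inside

inside=yes margin=6875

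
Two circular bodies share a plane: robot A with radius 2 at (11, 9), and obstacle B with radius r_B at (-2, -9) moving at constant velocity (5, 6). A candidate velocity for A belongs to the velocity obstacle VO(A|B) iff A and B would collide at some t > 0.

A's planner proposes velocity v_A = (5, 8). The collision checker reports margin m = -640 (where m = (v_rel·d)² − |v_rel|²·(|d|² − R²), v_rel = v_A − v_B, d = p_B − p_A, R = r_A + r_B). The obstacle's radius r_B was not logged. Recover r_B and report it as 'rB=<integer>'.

m = -640
d = (-13, -18);  v_rel = (0, 2),  |v_rel|² = 4
v_rel×d = (0)·(-18) − (2)·(-13) = 26
since m = R²·4 − 26²:  R² = (676 + -640) / 4 = 9
R = √9 = 3  ⇒  r_B = 3 − 2 = 1

rB=1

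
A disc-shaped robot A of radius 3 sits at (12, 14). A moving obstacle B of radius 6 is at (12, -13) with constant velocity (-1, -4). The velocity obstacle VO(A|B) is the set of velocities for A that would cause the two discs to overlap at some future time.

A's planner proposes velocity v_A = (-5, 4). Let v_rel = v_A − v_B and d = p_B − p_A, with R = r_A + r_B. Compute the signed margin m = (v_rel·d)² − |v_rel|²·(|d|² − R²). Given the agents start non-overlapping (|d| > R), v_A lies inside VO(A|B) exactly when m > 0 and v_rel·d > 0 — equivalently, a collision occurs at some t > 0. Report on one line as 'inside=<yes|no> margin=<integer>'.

d = (0, -27),  |d|² = 729;  R = 3+6 = 9,  c = 729−9² = 648
v_rel = (-4, 8),  |v_rel|² = 80;  v_rel·d = (-4)·(0) + (8)·(-27) = -216
80·t² + 432·t + 648 = 0  ⇒  m = (-216)² − 80·648 = -5184
m = -5184 < 0,  v_rel·d = -216 < 0  ⇒  outside

inside=no margin=-5184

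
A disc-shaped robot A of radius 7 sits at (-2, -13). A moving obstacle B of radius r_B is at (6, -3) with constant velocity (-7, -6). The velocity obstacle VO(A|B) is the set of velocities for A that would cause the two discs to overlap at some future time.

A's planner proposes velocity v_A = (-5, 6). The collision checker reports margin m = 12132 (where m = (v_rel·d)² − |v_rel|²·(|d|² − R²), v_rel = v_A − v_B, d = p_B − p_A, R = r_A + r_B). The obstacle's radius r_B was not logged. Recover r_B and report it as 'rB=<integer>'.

m = 12132
d = (8, 10);  v_rel = (2, 12),  |v_rel|² = 148
v_rel×d = (2)·(10) − (12)·(8) = -76
since m = R²·148 − (-76)²:  R² = (5776 + 12132) / 148 = 121
R = √121 = 11  ⇒  r_B = 11 − 7 = 4

rB=4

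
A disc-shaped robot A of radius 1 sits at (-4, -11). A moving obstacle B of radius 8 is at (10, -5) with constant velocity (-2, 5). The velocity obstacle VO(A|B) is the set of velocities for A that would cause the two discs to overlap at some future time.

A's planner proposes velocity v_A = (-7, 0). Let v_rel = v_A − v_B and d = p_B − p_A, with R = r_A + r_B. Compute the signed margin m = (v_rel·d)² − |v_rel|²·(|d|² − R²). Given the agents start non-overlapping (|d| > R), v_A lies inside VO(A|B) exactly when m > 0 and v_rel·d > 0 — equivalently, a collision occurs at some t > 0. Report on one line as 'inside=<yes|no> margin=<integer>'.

d = (14, 6),  |d|² = 232;  R = 1+8 = 9,  c = 232−9² = 151
v_rel = (-5, -5),  |v_rel|² = 50;  v_rel·d = (-5)·(14) + (-5)·(6) = -100
50·t² + 200·t + 151 = 0  ⇒  m = (-100)² − 50·151 = 2450
m = 2450 > 0,  v_rel·d = -100 < 0  ⇒  outside

inside=no margin=2450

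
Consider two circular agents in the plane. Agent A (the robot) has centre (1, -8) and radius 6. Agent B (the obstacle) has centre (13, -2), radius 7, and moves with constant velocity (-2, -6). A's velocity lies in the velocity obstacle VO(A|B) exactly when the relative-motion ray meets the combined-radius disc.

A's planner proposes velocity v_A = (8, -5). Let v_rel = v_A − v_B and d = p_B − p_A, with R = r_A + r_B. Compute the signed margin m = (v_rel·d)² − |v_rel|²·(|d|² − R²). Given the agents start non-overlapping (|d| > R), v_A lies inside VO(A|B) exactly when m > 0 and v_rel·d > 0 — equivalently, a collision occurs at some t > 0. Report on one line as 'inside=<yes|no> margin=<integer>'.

d = (12, 6),  |d|² = 180;  R = 6+7 = 13,  c = 180−13² = 11
v_rel = (10, 1),  |v_rel|² = 101;  v_rel·d = (10)·(12) + (1)·(6) = 126
101·t² − 252·t + 11 = 0  ⇒  m = 126² − 101·11 = 14765
m = 14765 > 0,  v_rel·d = 126 > 0  ⇒  inside

inside=yes margin=14765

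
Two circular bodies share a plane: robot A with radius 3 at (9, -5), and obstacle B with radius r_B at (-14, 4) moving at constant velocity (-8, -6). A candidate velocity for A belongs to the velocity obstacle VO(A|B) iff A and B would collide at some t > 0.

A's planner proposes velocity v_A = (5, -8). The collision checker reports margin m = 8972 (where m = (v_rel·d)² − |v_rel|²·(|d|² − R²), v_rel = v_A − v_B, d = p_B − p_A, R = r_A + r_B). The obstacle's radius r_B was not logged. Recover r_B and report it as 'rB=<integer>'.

m = 8972
d = (-23, 9);  v_rel = (13, -2),  |v_rel|² = 173
v_rel×d = (13)·(9) − (-2)·(-23) = 71
since m = R²·173 − 71²:  R² = (5041 + 8972) / 173 = 81
R = √81 = 9  ⇒  r_B = 9 − 3 = 6

rB=6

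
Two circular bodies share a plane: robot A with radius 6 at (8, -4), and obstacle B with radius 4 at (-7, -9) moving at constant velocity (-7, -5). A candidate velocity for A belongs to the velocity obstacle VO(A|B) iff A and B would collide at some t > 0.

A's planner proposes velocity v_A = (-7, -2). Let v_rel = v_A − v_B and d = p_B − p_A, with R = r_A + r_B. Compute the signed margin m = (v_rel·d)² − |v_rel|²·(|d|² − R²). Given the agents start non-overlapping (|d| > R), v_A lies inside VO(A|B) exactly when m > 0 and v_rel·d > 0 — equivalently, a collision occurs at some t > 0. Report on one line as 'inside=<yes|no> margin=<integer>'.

d = (-15, -5),  |d|² = 250;  R = 6+4 = 10,  c = 250−10² = 150
v_rel = (0, 3),  |v_rel|² = 9;  v_rel·d = (0)·(-15) + (3)·(-5) = -15
9·t² + 30·t + 150 = 0  ⇒  m = (-15)² − 9·150 = -1125
m = -1125 < 0,  v_rel·d = -15 < 0  ⇒  outside

inside=no margin=-1125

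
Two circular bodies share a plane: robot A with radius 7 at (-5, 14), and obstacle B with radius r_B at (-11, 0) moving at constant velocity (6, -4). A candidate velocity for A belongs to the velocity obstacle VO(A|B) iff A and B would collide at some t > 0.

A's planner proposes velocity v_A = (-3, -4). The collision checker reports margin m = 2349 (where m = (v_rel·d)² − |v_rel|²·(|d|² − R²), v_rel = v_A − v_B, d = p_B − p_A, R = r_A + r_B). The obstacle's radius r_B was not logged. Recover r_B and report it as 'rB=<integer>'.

m = 2349
d = (-6, -14);  v_rel = (-9, 0),  |v_rel|² = 81
v_rel×d = (-9)·(-14) − (0)·(-6) = 126
since m = R²·81 − 126²:  R² = (15876 + 2349) / 81 = 225
R = √225 = 15  ⇒  r_B = 15 − 7 = 8

rB=8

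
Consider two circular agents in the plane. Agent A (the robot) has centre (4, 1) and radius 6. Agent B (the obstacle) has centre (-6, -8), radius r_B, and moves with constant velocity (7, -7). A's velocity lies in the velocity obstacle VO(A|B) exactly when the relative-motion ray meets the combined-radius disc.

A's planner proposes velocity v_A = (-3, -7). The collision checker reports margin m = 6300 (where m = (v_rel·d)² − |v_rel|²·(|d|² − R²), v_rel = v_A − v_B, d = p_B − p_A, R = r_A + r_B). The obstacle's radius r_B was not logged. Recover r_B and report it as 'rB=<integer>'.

m = 6300
d = (-10, -9);  v_rel = (-10, 0),  |v_rel|² = 100
v_rel×d = (-10)·(-9) − (0)·(-10) = 90
since m = R²·100 − 90²:  R² = (8100 + 6300) / 100 = 144
R = √144 = 12  ⇒  r_B = 12 − 6 = 6

rB=6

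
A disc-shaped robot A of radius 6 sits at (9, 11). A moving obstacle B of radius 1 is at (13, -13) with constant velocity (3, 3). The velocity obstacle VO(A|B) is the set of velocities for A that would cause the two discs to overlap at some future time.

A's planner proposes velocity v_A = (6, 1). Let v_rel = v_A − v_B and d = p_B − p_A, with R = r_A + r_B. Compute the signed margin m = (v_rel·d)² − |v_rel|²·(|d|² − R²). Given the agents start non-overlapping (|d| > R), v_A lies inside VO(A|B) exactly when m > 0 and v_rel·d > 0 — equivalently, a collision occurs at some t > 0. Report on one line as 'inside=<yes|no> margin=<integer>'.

d = (4, -24),  |d|² = 592;  R = 6+1 = 7,  c = 592−7² = 543
v_rel = (3, -2),  |v_rel|² = 13;  v_rel·d = (3)·(4) + (-2)·(-24) = 60
13·t² − 120·t + 543 = 0  ⇒  m = 60² − 13·543 = -3459
m = -3459 < 0,  v_rel·d = 60 > 0  ⇒  outside

inside=no margin=-3459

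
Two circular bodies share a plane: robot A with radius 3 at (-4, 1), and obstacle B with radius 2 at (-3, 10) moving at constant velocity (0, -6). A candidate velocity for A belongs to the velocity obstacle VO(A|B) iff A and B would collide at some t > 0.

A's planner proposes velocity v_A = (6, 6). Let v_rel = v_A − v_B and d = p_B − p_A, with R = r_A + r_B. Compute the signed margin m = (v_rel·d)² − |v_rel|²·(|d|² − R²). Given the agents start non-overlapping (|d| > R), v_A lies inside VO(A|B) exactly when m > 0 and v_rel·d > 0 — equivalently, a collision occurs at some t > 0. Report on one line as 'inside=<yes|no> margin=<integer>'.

d = (1, 9),  |d|² = 82;  R = 3+2 = 5,  c = 82−5² = 57
v_rel = (6, 12),  |v_rel|² = 180;  v_rel·d = (6)·(1) + (12)·(9) = 114
180·t² − 228·t + 57 = 0  ⇒  m = 114² − 180·57 = 2736
m = 2736 > 0,  v_rel·d = 114 > 0  ⇒  inside

inside=yes margin=2736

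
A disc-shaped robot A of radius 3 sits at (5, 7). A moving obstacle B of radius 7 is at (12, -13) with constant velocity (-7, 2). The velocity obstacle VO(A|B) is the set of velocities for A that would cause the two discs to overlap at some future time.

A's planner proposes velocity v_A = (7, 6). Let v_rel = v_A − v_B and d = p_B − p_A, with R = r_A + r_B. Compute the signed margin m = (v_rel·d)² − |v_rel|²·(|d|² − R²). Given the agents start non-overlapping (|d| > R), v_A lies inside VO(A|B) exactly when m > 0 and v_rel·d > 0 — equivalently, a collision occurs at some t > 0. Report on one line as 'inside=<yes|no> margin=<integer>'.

d = (7, -20),  |d|² = 449;  R = 3+7 = 10,  c = 449−10² = 349
v_rel = (14, 4),  |v_rel|² = 212;  v_rel·d = (14)·(7) + (4)·(-20) = 18
212·t² − 36·t + 349 = 0  ⇒  m = 18² − 212·349 = -73664
m = -73664 < 0,  v_rel·d = 18 > 0  ⇒  outside

inside=no margin=-73664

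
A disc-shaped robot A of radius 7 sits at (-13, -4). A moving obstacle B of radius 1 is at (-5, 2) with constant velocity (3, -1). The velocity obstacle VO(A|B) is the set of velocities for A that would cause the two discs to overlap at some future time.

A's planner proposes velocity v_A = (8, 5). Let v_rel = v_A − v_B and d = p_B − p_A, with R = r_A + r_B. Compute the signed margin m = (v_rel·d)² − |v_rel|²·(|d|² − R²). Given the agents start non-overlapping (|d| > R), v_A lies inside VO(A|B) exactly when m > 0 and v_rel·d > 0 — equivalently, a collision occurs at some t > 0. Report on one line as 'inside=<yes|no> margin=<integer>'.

d = (8, 6),  |d|² = 100;  R = 7+1 = 8,  c = 100−8² = 36
v_rel = (5, 6),  |v_rel|² = 61;  v_rel·d = (5)·(8) + (6)·(6) = 76
61·t² − 152·t + 36 = 0  ⇒  m = 76² − 61·36 = 3580
m = 3580 > 0,  v_rel·d = 76 > 0  ⇒  inside

inside=yes margin=3580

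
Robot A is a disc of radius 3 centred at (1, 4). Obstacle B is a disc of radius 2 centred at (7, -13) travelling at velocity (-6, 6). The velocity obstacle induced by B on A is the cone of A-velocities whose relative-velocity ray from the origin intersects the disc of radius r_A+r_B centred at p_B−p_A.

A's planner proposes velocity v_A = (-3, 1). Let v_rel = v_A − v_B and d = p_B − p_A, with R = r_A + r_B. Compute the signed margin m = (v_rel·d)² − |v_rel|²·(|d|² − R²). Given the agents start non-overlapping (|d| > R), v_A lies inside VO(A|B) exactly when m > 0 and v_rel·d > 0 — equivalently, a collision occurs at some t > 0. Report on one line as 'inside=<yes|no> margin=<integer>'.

d = (6, -17),  |d|² = 325;  R = 3+2 = 5,  c = 325−5² = 300
v_rel = (3, -5),  |v_rel|² = 34;  v_rel·d = (3)·(6) + (-5)·(-17) = 103
34·t² − 206·t + 300 = 0  ⇒  m = 103² − 34·300 = 409
m = 409 > 0,  v_rel·d = 103 > 0  ⇒  inside

inside=yes margin=409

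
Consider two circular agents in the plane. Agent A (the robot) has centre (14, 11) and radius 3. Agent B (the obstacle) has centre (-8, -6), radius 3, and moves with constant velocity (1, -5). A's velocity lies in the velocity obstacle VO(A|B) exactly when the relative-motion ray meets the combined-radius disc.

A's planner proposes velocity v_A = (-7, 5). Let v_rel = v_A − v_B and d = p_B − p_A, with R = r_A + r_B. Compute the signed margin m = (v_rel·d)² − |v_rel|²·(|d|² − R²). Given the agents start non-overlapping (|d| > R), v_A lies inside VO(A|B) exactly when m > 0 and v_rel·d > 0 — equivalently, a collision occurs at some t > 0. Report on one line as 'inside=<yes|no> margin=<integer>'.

d = (-22, -17),  |d|² = 773;  R = 3+3 = 6,  c = 773−6² = 737
v_rel = (-8, 10),  |v_rel|² = 164;  v_rel·d = (-8)·(-22) + (10)·(-17) = 6
164·t² − 12·t + 737 = 0  ⇒  m = 6² − 164·737 = -120832
m = -120832 < 0,  v_rel·d = 6 > 0  ⇒  outside

inside=no margin=-120832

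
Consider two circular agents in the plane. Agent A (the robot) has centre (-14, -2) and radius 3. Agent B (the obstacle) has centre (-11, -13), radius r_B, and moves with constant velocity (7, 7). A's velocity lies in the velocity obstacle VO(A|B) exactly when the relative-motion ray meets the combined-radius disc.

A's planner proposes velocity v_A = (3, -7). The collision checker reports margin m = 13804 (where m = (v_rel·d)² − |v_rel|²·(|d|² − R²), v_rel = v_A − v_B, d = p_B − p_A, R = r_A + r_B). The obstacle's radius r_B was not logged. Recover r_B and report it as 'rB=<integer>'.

m = 13804
d = (3, -11);  v_rel = (-4, -14),  |v_rel|² = 212
v_rel×d = (-4)·(-11) − (-14)·(3) = 86
since m = R²·212 − 86²:  R² = (7396 + 13804) / 212 = 100
R = √100 = 10  ⇒  r_B = 10 − 3 = 7

rB=7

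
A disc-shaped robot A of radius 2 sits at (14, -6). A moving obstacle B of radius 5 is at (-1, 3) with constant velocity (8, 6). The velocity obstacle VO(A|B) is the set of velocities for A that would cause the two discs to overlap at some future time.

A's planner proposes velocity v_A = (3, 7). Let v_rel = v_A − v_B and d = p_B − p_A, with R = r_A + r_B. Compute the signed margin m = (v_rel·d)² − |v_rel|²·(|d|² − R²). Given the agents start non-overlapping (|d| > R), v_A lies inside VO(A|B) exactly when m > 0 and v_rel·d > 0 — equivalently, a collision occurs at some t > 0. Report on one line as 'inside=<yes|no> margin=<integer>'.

d = (-15, 9),  |d|² = 306;  R = 2+5 = 7,  c = 306−7² = 257
v_rel = (-5, 1),  |v_rel|² = 26;  v_rel·d = (-5)·(-15) + (1)·(9) = 84
26·t² − 168·t + 257 = 0  ⇒  m = 84² − 26·257 = 374
m = 374 > 0,  v_rel·d = 84 > 0  ⇒  inside

inside=yes margin=374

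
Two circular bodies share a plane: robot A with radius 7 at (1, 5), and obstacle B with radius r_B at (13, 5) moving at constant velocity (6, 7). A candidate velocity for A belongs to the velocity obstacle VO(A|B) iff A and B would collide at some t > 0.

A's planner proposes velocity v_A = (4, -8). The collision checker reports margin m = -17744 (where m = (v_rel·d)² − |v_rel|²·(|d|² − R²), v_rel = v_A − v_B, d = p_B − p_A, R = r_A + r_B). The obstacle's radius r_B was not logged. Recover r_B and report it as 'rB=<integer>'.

m = -17744
d = (12, 0);  v_rel = (-2, -15),  |v_rel|² = 229
v_rel×d = (-2)·(0) − (-15)·(12) = 180
since m = R²·229 − 180²:  R² = (32400 + -17744) / 229 = 64
R = √64 = 8  ⇒  r_B = 8 − 7 = 1

rB=1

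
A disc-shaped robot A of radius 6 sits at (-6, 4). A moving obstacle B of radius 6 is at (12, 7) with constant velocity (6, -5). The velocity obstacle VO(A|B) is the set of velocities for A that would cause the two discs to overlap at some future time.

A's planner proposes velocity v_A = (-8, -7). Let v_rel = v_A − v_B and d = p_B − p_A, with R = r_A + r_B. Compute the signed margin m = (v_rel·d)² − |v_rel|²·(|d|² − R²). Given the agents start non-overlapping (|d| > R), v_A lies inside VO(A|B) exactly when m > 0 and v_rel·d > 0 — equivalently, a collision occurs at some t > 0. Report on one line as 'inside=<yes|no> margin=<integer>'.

d = (18, 3),  |d|² = 333;  R = 6+6 = 12,  c = 333−12² = 189
v_rel = (-14, -2),  |v_rel|² = 200;  v_rel·d = (-14)·(18) + (-2)·(3) = -258
200·t² + 516·t + 189 = 0  ⇒  m = (-258)² − 200·189 = 28764
m = 28764 > 0,  v_rel·d = -258 < 0  ⇒  outside

inside=no margin=28764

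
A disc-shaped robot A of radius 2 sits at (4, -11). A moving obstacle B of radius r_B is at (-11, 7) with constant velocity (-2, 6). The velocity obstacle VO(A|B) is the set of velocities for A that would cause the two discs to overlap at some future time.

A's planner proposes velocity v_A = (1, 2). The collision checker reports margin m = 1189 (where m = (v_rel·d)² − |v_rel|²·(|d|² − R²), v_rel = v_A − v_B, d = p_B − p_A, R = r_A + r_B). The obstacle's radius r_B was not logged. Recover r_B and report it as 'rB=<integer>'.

m = 1189
d = (-15, 18);  v_rel = (3, -4),  |v_rel|² = 25
v_rel×d = (3)·(18) − (-4)·(-15) = -6
since m = R²·25 − (-6)²:  R² = (36 + 1189) / 25 = 49
R = √49 = 7  ⇒  r_B = 7 − 2 = 5

rB=5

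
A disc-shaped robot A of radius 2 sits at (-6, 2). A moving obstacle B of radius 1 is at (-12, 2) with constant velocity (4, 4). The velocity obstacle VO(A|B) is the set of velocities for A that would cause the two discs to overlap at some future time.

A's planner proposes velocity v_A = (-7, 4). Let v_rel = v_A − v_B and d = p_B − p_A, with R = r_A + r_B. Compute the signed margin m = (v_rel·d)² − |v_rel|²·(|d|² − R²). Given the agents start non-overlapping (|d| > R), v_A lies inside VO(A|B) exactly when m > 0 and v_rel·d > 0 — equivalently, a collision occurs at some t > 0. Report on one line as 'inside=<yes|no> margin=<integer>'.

d = (-6, 0),  |d|² = 36;  R = 2+1 = 3,  c = 36−3² = 27
v_rel = (-11, 0),  |v_rel|² = 121;  v_rel·d = (-11)·(-6) + (0)·(0) = 66
121·t² − 132·t + 27 = 0  ⇒  m = 66² − 121·27 = 1089
m = 1089 > 0,  v_rel·d = 66 > 0  ⇒  inside

inside=yes margin=1089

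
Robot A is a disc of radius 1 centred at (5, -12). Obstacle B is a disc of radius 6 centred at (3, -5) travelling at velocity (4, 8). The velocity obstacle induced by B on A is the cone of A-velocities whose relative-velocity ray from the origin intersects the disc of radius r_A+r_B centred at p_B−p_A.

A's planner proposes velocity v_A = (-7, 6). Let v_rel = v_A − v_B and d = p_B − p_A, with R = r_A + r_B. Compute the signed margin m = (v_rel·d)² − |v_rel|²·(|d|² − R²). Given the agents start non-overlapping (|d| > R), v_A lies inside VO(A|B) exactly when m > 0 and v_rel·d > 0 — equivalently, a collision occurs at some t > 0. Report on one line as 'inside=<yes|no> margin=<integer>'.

d = (-2, 7),  |d|² = 53;  R = 1+6 = 7,  c = 53−7² = 4
v_rel = (-11, -2),  |v_rel|² = 125;  v_rel·d = (-11)·(-2) + (-2)·(7) = 8
125·t² − 16·t + 4 = 0  ⇒  m = 8² − 125·4 = -436
m = -436 < 0,  v_rel·d = 8 > 0  ⇒  outside

inside=no margin=-436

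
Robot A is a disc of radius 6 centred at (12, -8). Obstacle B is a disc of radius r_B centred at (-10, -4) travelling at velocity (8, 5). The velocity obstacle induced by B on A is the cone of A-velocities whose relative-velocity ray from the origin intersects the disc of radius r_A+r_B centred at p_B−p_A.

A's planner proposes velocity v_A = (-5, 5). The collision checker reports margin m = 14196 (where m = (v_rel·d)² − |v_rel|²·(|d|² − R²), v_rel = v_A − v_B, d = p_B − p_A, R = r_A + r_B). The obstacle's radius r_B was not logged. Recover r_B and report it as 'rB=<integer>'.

m = 14196
d = (-22, 4);  v_rel = (-13, 0),  |v_rel|² = 169
v_rel×d = (-13)·(4) − (0)·(-22) = -52
since m = R²·169 − (-52)²:  R² = (2704 + 14196) / 169 = 100
R = √100 = 10  ⇒  r_B = 10 − 6 = 4

rB=4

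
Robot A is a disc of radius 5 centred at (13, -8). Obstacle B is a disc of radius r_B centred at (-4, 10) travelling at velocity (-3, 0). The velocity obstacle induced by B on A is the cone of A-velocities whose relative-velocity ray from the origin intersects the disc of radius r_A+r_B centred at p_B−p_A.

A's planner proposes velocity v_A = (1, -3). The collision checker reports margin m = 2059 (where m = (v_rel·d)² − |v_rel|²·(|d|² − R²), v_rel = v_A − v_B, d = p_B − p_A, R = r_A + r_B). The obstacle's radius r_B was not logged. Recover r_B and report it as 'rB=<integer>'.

m = 2059
d = (-17, 18);  v_rel = (4, -3),  |v_rel|² = 25
v_rel×d = (4)·(18) − (-3)·(-17) = 21
since m = R²·25 − 21²:  R² = (441 + 2059) / 25 = 100
R = √100 = 10  ⇒  r_B = 10 − 5 = 5

rB=5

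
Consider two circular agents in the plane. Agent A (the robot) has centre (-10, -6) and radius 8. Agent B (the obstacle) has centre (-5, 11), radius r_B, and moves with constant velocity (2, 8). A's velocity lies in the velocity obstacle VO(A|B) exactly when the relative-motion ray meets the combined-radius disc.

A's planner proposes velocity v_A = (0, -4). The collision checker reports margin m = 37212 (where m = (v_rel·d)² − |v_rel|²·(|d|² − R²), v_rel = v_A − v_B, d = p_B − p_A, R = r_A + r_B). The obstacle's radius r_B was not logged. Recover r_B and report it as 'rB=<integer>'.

m = 37212
d = (5, 17);  v_rel = (-2, -12),  |v_rel|² = 148
v_rel×d = (-2)·(17) − (-12)·(5) = 26
since m = R²·148 − 26²:  R² = (676 + 37212) / 148 = 256
R = √256 = 16  ⇒  r_B = 16 − 8 = 8

rB=8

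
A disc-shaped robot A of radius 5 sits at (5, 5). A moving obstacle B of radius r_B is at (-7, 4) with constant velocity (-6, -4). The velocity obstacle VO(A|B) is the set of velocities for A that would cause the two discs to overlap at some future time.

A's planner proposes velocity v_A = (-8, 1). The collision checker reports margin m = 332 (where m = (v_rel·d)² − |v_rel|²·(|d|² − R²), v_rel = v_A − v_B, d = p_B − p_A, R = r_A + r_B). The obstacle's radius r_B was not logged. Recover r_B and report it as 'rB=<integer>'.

m = 332
d = (-12, -1);  v_rel = (-2, 5),  |v_rel|² = 29
v_rel×d = (-2)·(-1) − (5)·(-12) = 62
since m = R²·29 − 62²:  R² = (3844 + 332) / 29 = 144
R = √144 = 12  ⇒  r_B = 12 − 5 = 7

rB=7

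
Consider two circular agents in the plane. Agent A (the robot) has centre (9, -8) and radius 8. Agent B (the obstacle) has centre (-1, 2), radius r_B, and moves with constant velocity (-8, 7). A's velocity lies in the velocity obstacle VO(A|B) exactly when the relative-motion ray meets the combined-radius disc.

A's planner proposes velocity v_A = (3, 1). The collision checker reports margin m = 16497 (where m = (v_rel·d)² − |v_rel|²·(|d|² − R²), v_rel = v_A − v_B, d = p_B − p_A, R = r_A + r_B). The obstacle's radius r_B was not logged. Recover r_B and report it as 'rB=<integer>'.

m = 16497
d = (-10, 10);  v_rel = (11, -6),  |v_rel|² = 157
v_rel×d = (11)·(10) − (-6)·(-10) = 50
since m = R²·157 − 50²:  R² = (2500 + 16497) / 157 = 121
R = √121 = 11  ⇒  r_B = 11 − 8 = 3

rB=3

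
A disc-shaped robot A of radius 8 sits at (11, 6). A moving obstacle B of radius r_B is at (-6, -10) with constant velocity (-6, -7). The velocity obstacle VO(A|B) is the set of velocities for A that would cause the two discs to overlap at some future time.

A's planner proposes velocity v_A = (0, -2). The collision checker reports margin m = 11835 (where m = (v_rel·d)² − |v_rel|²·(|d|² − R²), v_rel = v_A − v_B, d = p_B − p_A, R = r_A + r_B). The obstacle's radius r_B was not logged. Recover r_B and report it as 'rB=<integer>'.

m = 11835
d = (-17, -16);  v_rel = (6, 5),  |v_rel|² = 61
v_rel×d = (6)·(-16) − (5)·(-17) = -11
since m = R²·61 − (-11)²:  R² = (121 + 11835) / 61 = 196
R = √196 = 14  ⇒  r_B = 14 − 8 = 6

rB=6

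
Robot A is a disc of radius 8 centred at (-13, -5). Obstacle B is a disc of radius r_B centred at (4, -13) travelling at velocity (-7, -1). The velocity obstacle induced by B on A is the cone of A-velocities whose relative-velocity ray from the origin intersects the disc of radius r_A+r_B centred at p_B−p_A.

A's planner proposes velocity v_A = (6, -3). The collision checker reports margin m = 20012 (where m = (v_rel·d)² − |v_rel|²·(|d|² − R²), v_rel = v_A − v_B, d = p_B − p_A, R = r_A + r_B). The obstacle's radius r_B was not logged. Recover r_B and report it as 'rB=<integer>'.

m = 20012
d = (17, -8);  v_rel = (13, -2),  |v_rel|² = 173
v_rel×d = (13)·(-8) − (-2)·(17) = -70
since m = R²·173 − (-70)²:  R² = (4900 + 20012) / 173 = 144
R = √144 = 12  ⇒  r_B = 12 − 8 = 4

rB=4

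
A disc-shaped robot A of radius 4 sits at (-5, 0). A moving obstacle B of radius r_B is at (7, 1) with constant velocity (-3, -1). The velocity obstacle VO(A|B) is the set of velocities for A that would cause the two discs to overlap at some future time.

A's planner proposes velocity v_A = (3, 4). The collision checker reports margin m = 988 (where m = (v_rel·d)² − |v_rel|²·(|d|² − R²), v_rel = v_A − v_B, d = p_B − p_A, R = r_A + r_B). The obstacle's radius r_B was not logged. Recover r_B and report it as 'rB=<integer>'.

m = 988
d = (12, 1);  v_rel = (6, 5),  |v_rel|² = 61
v_rel×d = (6)·(1) − (5)·(12) = -54
since m = R²·61 − (-54)²:  R² = (2916 + 988) / 61 = 64
R = √64 = 8  ⇒  r_B = 8 − 4 = 4

rB=4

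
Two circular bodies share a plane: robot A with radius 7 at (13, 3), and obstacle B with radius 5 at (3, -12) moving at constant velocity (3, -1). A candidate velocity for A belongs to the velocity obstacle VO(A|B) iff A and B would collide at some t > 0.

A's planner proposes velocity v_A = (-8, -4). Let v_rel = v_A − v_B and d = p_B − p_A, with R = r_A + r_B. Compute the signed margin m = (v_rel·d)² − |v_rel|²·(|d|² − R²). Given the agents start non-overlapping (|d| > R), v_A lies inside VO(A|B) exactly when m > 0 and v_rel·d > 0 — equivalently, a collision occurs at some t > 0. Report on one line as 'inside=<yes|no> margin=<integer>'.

d = (-10, -15),  |d|² = 325;  R = 7+5 = 12,  c = 325−12² = 181
v_rel = (-11, -3),  |v_rel|² = 130;  v_rel·d = (-11)·(-10) + (-3)·(-15) = 155
130·t² − 310·t + 181 = 0  ⇒  m = 155² − 130·181 = 495
m = 495 > 0,  v_rel·d = 155 > 0  ⇒  inside

inside=yes margin=495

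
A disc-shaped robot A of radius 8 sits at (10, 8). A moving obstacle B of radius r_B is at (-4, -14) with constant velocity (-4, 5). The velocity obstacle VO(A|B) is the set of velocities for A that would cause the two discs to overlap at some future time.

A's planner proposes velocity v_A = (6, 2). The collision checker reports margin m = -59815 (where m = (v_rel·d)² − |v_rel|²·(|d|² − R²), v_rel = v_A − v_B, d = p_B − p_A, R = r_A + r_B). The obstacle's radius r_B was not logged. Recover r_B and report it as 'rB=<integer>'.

m = -59815
d = (-14, -22);  v_rel = (10, -3),  |v_rel|² = 109
v_rel×d = (10)·(-22) − (-3)·(-14) = -262
since m = R²·109 − (-262)²:  R² = (68644 + -59815) / 109 = 81
R = √81 = 9  ⇒  r_B = 9 − 8 = 1

rB=1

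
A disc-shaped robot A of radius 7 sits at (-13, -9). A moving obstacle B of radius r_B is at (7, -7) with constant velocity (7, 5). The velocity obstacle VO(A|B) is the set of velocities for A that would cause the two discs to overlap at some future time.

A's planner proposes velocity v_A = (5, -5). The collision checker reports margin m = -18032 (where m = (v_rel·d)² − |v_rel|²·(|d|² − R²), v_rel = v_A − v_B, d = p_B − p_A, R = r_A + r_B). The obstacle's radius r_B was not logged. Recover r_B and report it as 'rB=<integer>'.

m = -18032
d = (20, 2);  v_rel = (-2, -10),  |v_rel|² = 104
v_rel×d = (-2)·(2) − (-10)·(20) = 196
since m = R²·104 − 196²:  R² = (38416 + -18032) / 104 = 196
R = √196 = 14  ⇒  r_B = 14 − 7 = 7

rB=7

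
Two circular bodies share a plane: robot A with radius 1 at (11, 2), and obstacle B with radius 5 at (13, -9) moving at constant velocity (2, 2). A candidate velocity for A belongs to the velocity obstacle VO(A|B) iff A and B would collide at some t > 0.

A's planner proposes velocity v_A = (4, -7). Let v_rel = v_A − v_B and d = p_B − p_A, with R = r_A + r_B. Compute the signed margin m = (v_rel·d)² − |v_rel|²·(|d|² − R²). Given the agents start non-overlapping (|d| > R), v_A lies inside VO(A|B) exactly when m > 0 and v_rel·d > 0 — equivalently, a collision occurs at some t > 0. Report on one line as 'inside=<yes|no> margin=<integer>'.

d = (2, -11),  |d|² = 125;  R = 1+5 = 6,  c = 125−6² = 89
v_rel = (2, -9),  |v_rel|² = 85;  v_rel·d = (2)·(2) + (-9)·(-11) = 103
85·t² − 206·t + 89 = 0  ⇒  m = 103² − 85·89 = 3044
m = 3044 > 0,  v_rel·d = 103 > 0  ⇒  inside

inside=yes margin=3044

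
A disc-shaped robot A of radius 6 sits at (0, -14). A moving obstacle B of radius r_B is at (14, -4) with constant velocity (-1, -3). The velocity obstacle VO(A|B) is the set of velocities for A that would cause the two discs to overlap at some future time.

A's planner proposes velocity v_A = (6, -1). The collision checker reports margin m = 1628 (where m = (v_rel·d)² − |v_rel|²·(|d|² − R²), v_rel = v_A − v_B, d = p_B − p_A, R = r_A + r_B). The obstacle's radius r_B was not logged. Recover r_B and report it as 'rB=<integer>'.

m = 1628
d = (14, 10);  v_rel = (7, 2),  |v_rel|² = 53
v_rel×d = (7)·(10) − (2)·(14) = 42
since m = R²·53 − 42²:  R² = (1764 + 1628) / 53 = 64
R = √64 = 8  ⇒  r_B = 8 − 6 = 2

rB=2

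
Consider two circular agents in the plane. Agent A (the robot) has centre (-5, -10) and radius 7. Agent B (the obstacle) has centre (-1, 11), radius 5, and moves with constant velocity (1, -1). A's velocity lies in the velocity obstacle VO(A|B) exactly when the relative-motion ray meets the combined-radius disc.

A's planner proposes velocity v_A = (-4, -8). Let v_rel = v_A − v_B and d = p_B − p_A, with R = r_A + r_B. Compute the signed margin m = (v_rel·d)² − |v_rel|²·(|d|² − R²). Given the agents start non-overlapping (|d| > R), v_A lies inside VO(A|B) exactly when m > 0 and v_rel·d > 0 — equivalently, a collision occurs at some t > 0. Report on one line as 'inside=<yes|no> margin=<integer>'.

d = (4, 21),  |d|² = 457;  R = 7+5 = 12,  c = 457−12² = 313
v_rel = (-5, -7),  |v_rel|² = 74;  v_rel·d = (-5)·(4) + (-7)·(21) = -167
74·t² + 334·t + 313 = 0  ⇒  m = (-167)² − 74·313 = 4727
m = 4727 > 0,  v_rel·d = -167 < 0  ⇒  outside

inside=no margin=4727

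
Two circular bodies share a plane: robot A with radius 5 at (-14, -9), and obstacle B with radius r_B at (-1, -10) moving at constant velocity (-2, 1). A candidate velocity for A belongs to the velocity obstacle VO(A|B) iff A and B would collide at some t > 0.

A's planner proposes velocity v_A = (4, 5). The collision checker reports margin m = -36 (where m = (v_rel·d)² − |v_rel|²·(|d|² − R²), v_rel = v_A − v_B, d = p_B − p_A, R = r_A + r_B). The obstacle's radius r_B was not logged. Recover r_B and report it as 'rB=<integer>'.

m = -36
d = (13, -1);  v_rel = (6, 4),  |v_rel|² = 52
v_rel×d = (6)·(-1) − (4)·(13) = -58
since m = R²·52 − (-58)²:  R² = (3364 + -36) / 52 = 64
R = √64 = 8  ⇒  r_B = 8 − 5 = 3

rB=3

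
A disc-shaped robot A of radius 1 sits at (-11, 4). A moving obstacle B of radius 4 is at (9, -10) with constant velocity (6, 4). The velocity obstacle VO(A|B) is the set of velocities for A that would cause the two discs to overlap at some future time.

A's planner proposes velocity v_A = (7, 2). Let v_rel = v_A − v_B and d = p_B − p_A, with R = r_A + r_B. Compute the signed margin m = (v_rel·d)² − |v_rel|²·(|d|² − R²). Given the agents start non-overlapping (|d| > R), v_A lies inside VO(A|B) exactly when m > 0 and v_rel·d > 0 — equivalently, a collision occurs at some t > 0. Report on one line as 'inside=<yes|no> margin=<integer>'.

d = (20, -14),  |d|² = 596;  R = 1+4 = 5,  c = 596−5² = 571
v_rel = (1, -2),  |v_rel|² = 5;  v_rel·d = (1)·(20) + (-2)·(-14) = 48
5·t² − 96·t + 571 = 0  ⇒  m = 48² − 5·571 = -551
m = -551 < 0,  v_rel·d = 48 > 0  ⇒  outside

inside=no margin=-551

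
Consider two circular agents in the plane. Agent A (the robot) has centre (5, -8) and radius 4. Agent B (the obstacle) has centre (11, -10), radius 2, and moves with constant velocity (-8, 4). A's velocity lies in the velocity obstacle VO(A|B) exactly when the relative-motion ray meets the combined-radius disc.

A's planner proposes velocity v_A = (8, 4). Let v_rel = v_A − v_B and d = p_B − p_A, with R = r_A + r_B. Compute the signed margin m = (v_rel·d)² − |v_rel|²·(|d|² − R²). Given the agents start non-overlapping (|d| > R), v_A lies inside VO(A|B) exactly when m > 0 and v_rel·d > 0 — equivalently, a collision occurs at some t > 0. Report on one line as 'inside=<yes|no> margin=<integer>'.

d = (6, -2),  |d|² = 40;  R = 4+2 = 6,  c = 40−6² = 4
v_rel = (16, 0),  |v_rel|² = 256;  v_rel·d = (16)·(6) + (0)·(-2) = 96
256·t² − 192·t + 4 = 0  ⇒  m = 96² − 256·4 = 8192
m = 8192 > 0,  v_rel·d = 96 > 0  ⇒  inside

inside=yes margin=8192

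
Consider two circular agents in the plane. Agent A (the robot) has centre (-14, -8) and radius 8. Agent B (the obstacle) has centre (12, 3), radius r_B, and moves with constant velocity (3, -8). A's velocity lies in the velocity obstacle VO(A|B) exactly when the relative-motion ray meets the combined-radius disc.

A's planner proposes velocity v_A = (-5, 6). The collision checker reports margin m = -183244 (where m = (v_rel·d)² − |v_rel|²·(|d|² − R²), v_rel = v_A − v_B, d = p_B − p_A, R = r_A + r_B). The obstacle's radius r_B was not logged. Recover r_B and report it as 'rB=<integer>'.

m = -183244
d = (26, 11);  v_rel = (-8, 14),  |v_rel|² = 260
v_rel×d = (-8)·(11) − (14)·(26) = -452
since m = R²·260 − (-452)²:  R² = (204304 + -183244) / 260 = 81
R = √81 = 9  ⇒  r_B = 9 − 8 = 1

rB=1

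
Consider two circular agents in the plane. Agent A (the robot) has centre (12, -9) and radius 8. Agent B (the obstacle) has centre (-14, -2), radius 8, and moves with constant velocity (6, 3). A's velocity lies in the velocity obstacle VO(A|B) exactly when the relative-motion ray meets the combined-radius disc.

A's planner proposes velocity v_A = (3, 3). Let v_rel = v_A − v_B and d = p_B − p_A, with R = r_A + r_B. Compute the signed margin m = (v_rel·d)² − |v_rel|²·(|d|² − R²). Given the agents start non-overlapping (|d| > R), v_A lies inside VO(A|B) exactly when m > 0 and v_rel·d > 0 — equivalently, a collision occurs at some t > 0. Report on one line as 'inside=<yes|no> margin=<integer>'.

d = (-26, 7),  |d|² = 725;  R = 8+8 = 16,  c = 725−16² = 469
v_rel = (-3, 0),  |v_rel|² = 9;  v_rel·d = (-3)·(-26) + (0)·(7) = 78
9·t² − 156·t + 469 = 0  ⇒  m = 78² − 9·469 = 1863
m = 1863 > 0,  v_rel·d = 78 > 0  ⇒  inside

inside=yes margin=1863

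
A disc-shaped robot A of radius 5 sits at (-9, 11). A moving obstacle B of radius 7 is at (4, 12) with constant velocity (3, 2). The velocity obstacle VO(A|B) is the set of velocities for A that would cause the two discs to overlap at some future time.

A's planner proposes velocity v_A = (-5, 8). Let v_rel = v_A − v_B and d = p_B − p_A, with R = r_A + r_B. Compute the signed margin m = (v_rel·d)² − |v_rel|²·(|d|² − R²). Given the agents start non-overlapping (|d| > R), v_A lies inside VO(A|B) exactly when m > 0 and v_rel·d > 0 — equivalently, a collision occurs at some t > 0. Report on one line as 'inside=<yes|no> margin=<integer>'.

d = (13, 1),  |d|² = 170;  R = 5+7 = 12,  c = 170−12² = 26
v_rel = (-8, 6),  |v_rel|² = 100;  v_rel·d = (-8)·(13) + (6)·(1) = -98
100·t² + 196·t + 26 = 0  ⇒  m = (-98)² − 100·26 = 7004
m = 7004 > 0,  v_rel·d = -98 < 0  ⇒  outside

inside=no margin=7004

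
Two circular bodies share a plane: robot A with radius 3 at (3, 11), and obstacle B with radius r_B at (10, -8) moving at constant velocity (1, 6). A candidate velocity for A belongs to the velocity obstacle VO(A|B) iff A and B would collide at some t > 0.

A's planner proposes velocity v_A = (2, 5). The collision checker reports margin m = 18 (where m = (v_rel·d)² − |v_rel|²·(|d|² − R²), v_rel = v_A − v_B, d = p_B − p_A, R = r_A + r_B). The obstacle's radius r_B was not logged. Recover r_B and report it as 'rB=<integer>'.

m = 18
d = (7, -19);  v_rel = (1, -1),  |v_rel|² = 2
v_rel×d = (1)·(-19) − (-1)·(7) = -12
since m = R²·2 − (-12)²:  R² = (144 + 18) / 2 = 81
R = √81 = 9  ⇒  r_B = 9 − 3 = 6

rB=6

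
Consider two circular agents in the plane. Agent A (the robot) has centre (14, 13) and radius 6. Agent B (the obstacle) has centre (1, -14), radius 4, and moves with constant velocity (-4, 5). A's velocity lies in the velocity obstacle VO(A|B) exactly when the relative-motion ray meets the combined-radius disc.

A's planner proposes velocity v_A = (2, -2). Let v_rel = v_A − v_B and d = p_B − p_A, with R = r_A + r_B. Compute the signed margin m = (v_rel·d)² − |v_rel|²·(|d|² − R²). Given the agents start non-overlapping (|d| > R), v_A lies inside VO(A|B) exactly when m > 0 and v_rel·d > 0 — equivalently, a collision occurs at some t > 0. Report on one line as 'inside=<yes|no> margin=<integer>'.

d = (-13, -27),  |d|² = 898;  R = 6+4 = 10,  c = 898−10² = 798
v_rel = (6, -7),  |v_rel|² = 85;  v_rel·d = (6)·(-13) + (-7)·(-27) = 111
85·t² − 222·t + 798 = 0  ⇒  m = 111² − 85·798 = -55509
m = -55509 < 0,  v_rel·d = 111 > 0  ⇒  outside

inside=no margin=-55509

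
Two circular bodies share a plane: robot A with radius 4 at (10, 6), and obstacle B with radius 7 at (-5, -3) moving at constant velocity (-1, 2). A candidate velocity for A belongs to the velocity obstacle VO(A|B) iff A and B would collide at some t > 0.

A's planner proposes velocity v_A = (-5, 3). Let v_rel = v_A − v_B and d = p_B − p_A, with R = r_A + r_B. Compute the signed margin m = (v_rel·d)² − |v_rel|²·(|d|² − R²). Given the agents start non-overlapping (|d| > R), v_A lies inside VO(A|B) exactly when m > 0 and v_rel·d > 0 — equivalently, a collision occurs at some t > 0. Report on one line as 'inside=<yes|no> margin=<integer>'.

d = (-15, -9),  |d|² = 306;  R = 4+7 = 11,  c = 306−11² = 185
v_rel = (-4, 1),  |v_rel|² = 17;  v_rel·d = (-4)·(-15) + (1)·(-9) = 51
17·t² − 102·t + 185 = 0  ⇒  m = 51² − 17·185 = -544
m = -544 < 0,  v_rel·d = 51 > 0  ⇒  outside

inside=no margin=-544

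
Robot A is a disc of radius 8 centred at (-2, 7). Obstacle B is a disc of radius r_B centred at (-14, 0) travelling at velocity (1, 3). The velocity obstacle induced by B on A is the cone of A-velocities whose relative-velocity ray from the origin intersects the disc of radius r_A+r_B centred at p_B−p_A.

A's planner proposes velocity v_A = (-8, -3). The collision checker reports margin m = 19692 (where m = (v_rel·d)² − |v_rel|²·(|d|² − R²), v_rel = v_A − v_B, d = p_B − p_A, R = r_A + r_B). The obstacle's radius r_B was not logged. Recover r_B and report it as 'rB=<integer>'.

m = 19692
d = (-12, -7);  v_rel = (-9, -6),  |v_rel|² = 117
v_rel×d = (-9)·(-7) − (-6)·(-12) = -9
since m = R²·117 − (-9)²:  R² = (81 + 19692) / 117 = 169
R = √169 = 13  ⇒  r_B = 13 − 8 = 5

rB=5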